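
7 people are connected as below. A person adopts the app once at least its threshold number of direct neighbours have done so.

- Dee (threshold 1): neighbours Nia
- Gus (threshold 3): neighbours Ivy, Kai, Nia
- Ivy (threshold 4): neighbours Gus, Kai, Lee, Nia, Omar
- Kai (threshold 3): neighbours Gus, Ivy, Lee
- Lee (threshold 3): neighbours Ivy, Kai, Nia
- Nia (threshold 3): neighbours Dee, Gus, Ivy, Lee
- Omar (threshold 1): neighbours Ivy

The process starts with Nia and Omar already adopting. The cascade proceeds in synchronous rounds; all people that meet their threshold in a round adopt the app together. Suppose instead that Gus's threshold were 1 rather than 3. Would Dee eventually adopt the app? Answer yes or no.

With Gus's threshold at 1:
Round 1 — Nia, Omar adopt the app (initial).
Round 2 — checking thresholds:
  Dee: 1 of 1 neighbours ≥ 1, adopts the app.
  Gus: 1 of 3 neighbours ≥ 1, adopts the app.
  Ivy: 2 of 5 neighbours < 4, below threshold.
  Lee: 1 of 3 neighbours < 3, below threshold.
Round 3 — no new adoptions; cascade stops.

yes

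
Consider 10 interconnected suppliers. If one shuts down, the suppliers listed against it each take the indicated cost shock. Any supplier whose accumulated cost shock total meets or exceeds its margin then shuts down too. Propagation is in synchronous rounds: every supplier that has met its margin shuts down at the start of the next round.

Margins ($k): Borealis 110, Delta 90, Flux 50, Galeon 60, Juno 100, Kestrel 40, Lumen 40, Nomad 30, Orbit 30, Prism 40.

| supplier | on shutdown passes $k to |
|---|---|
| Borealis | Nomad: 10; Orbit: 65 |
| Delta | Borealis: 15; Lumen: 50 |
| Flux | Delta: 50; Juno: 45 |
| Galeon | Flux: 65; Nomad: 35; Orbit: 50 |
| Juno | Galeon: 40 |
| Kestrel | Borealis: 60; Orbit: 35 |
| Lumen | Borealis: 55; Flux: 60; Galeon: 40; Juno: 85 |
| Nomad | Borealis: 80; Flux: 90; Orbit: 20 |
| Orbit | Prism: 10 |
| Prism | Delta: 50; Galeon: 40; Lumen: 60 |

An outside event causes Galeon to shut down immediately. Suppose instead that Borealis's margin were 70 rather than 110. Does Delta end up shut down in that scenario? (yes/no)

no

With Borealis's margin at 70:
Round 1 — Galeon shuts down (initial).
  Flux: +65 → 65 ≥ 50
  Nomad: +35 → 35 ≥ 30
  Orbit: +50 → 50 ≥ 30
Round 2 — Flux, Nomad, Orbit shut down.
  Borealis: +80 → 80 ≥ 70
  Delta: +50 → 50 < 90
  Juno: +45 → 45 < 100
  Prism: +10 → 10 < 40
Round 3 — Borealis shuts down.
No further shutdowns.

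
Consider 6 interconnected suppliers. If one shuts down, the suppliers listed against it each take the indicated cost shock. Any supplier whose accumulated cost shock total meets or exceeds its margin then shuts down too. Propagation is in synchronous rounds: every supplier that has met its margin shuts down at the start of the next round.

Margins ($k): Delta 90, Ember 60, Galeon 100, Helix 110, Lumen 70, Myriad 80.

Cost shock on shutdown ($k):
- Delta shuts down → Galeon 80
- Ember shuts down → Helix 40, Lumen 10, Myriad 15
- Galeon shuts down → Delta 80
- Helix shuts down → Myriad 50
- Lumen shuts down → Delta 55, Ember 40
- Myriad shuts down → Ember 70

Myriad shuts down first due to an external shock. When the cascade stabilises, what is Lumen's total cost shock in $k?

10

Round 1 — Myriad shuts down (initial).
  Ember: +70 → 70 ≥ 60
Round 2 — Ember shuts down.
  Helix: +40 → 40 < 110
  Lumen: +10 → 10 < 70
No further shutdowns.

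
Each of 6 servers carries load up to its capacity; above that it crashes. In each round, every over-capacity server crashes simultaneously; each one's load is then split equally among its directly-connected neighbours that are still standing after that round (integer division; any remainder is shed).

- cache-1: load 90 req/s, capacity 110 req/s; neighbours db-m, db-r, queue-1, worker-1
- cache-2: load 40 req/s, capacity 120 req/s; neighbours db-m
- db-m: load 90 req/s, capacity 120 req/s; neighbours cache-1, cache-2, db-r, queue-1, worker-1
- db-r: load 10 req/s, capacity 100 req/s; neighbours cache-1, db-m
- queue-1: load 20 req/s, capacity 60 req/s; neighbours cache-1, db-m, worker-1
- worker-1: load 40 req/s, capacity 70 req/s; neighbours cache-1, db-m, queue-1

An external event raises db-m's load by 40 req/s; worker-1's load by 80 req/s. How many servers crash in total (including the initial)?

5

Round 1 — db-m at 130 > 120; worker-1 at 120 > 70. db-m, worker-1 crash.
  db-m sheds 130 req/s to cache-1, cache-2, db-r, queue-1: 32 each (2 lost).
    cache-1: 90+32 = 122 > 110
    cache-2: 40+32 = 72 ≤ 120
    db-r: 10+32 = 42 ≤ 100
    queue-1: 20+32 = 52 ≤ 60
  worker-1 sheds 120 req/s to cache-1, queue-1: 60 each.
    cache-1: 122+60 = 182 > 110
    queue-1: 52+60 = 112 > 60
Round 2 — cache-1, queue-1 crash.
  cache-1 sheds 182 req/s to db-r: 182 each.
    db-r: 42+182 = 224 > 100
  queue-1 sheds 112 req/s: no online neighbours, lost.
Round 3 — db-r crashes.
  db-r sheds 224 req/s: no online neighbours, lost.
No further crashes.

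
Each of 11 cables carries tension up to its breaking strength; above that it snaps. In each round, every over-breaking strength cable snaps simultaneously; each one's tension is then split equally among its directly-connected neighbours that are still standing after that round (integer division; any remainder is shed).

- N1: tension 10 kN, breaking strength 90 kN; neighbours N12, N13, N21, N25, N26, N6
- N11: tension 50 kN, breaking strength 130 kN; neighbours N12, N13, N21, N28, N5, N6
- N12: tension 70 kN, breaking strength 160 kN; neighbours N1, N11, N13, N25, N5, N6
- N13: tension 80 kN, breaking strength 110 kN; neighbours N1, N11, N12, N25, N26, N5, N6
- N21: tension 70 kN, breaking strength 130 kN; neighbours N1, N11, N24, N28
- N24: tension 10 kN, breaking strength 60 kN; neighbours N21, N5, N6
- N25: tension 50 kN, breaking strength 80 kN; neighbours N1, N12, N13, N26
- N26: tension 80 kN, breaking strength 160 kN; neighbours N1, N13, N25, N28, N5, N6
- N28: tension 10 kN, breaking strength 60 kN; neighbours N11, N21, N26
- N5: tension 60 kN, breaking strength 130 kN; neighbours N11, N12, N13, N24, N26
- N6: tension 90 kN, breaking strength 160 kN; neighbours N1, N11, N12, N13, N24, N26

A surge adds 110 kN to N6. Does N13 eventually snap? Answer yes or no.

Round 1 — N6 at 200 > 160. N6 snaps.
  N6 sheds 200 kN to N1, N11, N12, N13, N24, N26: 33 each (2 lost).
    N1: 10+33 = 43 ≤ 90
    N11: 50+33 = 83 ≤ 130
    N12: 70+33 = 103 ≤ 160
    N13: 80+33 = 113 > 110
    N24: 10+33 = 43 ≤ 60
    N26: 80+33 = 113 ≤ 160
Round 2 — N13 snaps.
  N13 sheds 113 kN to N1, N11, N12, N25, N26, N5: 18 each (5 lost).
    N1: 43+18 = 61 ≤ 90
    N11: 83+18 = 101 ≤ 130
    N12: 103+18 = 121 ≤ 160
    N25: 50+18 = 68 ≤ 80
    N26: 113+18 = 131 ≤ 160
    N5: 60+18 = 78 ≤ 130
No further breaks.

yes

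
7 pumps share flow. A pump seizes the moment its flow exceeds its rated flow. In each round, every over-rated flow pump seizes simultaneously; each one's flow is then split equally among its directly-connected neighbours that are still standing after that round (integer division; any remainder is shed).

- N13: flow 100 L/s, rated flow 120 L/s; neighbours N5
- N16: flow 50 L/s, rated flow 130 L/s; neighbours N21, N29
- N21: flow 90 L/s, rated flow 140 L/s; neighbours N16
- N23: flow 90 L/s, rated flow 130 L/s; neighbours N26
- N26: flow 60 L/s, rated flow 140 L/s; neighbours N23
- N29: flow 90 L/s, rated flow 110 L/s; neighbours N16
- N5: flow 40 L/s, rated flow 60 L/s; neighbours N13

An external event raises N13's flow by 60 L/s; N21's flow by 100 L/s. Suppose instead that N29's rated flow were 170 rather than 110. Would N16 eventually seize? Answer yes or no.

With N29's rated flow at 170:
Round 1 — N13 at 160 > 120; N21 at 190 > 140. N13, N21 seize.
  N13 sheds 160 L/s to N5: 160 each.
    N5: 40+160 = 200 > 60
  N21 sheds 190 L/s to N16: 190 each.
    N16: 50+190 = 240 > 130
Round 2 — N16, N5 seize.
  N16 sheds 240 L/s to N29: 240 each.
    N29: 90+240 = 330 > 170
  N5 sheds 200 L/s: no online neighbours, lost.
Round 3 — N29 seizes.
  N29 sheds 330 L/s: no online neighbours, lost.
No further seizures.

yes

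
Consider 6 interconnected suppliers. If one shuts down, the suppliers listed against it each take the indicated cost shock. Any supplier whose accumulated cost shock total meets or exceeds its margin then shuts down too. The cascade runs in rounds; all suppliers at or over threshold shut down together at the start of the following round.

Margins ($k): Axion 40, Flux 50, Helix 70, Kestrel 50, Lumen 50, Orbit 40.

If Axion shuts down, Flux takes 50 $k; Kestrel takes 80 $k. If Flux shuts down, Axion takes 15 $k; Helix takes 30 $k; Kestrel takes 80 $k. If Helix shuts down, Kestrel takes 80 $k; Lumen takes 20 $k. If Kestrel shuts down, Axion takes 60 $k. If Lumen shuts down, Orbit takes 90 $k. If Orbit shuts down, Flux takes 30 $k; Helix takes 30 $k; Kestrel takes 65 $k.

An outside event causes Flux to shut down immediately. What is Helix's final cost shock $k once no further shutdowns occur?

30

Round 1 — Flux shuts down (initial).
  Axion: +15 → 15 < 40
  Helix: +30 → 30 < 70
  Kestrel: +80 → 80 ≥ 50
Round 2 — Kestrel shuts down.
  Axion: +60 → 75 ≥ 40
Round 3 — Axion shuts down.
No further shutdowns.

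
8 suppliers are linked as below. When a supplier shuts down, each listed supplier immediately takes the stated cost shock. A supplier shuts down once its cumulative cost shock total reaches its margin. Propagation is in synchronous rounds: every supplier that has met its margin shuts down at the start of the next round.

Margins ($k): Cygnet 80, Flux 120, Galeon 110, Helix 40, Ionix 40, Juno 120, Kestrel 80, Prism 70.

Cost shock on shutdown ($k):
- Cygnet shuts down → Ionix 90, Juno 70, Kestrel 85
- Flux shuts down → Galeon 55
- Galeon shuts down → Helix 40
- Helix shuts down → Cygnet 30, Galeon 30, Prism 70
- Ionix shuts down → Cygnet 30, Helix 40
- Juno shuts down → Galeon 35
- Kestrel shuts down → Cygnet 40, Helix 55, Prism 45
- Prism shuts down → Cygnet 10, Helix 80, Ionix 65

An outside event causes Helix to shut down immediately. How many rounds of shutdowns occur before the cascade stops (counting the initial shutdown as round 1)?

3

Round 1 — Helix shuts down (initial).
  Cygnet: +30 → 30 < 80
  Galeon: +30 → 30 < 110
  Prism: +70 → 70 ≥ 70
Round 2 — Prism shuts down.
  Cygnet: +10 → 40 < 80
  Ionix: +65 → 65 ≥ 40
Round 3 — Ionix shuts down.
  Cygnet: +30 → 70 < 80
No further shutdowns.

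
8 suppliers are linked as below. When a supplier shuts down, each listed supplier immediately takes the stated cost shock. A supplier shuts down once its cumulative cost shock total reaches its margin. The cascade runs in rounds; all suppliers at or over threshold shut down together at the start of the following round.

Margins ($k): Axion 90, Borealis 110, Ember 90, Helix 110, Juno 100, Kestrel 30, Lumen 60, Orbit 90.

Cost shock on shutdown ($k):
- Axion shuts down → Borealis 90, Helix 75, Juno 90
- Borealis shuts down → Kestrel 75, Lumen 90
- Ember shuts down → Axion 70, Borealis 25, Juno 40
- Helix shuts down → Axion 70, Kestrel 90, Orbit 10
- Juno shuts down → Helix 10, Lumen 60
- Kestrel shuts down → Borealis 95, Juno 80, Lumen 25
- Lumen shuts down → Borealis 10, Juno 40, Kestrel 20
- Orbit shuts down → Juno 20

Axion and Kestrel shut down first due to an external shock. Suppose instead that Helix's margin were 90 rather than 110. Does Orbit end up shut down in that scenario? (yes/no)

no

With Helix's margin at 90:
Round 1 — Axion, Kestrel shut down (initial).
  Borealis: +90+95 → 185 ≥ 110
  Helix: +75 → 75 < 90
  Juno: +90+80 → 170 ≥ 100
  Lumen: +25 → 25 < 60
Round 2 — Borealis, Juno shut down.
  Helix: +10 → 85 < 90
  Lumen: +90+60 → 175 ≥ 60
Round 3 — Lumen shuts down.
No further shutdowns.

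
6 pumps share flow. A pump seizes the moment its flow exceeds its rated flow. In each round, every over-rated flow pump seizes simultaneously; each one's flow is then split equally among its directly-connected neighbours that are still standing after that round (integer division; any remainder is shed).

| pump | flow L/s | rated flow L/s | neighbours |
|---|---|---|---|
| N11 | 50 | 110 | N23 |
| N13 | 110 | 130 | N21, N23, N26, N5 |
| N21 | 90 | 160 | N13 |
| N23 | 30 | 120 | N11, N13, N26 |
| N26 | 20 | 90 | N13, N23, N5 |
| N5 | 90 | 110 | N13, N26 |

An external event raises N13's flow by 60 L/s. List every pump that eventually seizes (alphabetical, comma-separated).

Round 1 — N13 at 170 > 130. N13 seizes.
  N13 sheds 170 L/s to N21, N23, N26, N5: 42 each (2 lost).
    N21: 90+42 = 132 ≤ 160
    N23: 30+42 = 72 ≤ 120
    N26: 20+42 = 62 ≤ 90
    N5: 90+42 = 132 > 110
Round 2 — N5 seizes.
  N5 sheds 132 L/s to N26: 132 each.
    N26: 62+132 = 194 > 90
Round 3 — N26 seizes.
  N26 sheds 194 L/s to N23: 194 each.
    N23: 72+194 = 266 > 120
Round 4 — N23 seizes.
  N23 sheds 266 L/s to N11: 266 each.
    N11: 50+266 = 316 > 110
Round 5 — N11 seizes.
  N11 sheds 316 L/s: no online neighbours, lost.
No further seizures.

N11, N13, N23, N26, N5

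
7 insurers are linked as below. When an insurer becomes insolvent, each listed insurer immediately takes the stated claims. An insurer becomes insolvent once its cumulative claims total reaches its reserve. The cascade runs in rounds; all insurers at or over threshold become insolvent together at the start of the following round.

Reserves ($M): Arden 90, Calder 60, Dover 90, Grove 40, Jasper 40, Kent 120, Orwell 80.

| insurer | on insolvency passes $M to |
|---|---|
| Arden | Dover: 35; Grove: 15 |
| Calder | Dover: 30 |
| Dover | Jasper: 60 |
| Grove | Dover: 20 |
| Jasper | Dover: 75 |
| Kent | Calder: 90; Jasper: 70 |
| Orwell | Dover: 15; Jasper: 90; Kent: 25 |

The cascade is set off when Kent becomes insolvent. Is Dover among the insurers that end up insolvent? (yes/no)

yes

Round 1 — Kent becomes insolvent (initial).
  Calder: +90 → 90 ≥ 60
  Jasper: +70 → 70 ≥ 40
Round 2 — Calder, Jasper become insolvent.
  Dover: +30+75 → 105 ≥ 90
Round 3 — Dover becomes insolvent.
No further insolvencies.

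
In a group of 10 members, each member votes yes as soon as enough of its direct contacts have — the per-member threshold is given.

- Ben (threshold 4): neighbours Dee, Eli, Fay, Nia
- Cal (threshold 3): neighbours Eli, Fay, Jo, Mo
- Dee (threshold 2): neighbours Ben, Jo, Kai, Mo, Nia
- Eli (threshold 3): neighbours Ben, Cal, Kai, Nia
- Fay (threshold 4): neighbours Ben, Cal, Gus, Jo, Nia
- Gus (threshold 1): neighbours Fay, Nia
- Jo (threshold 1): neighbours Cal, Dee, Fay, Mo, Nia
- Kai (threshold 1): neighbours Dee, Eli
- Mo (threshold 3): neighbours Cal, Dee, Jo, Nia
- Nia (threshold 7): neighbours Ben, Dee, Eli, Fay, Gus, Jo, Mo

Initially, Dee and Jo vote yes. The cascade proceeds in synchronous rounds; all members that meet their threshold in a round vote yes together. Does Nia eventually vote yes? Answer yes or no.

no

Round 1 — Dee, Jo vote yes (initial).
Round 2 — checking thresholds:
  Ben: 1 of 4 neighbours < 4, holds.
  Cal: 1 of 4 neighbours < 3, holds.
  Fay: 1 of 5 neighbours < 4, holds.
  Kai: 1 of 2 neighbours ≥ 1, votes yes.
  Mo: 2 of 4 neighbours < 3, holds.
  Nia: 2 of 7 neighbours < 7, holds.
Round 3 — no new yes votes; cascade stops.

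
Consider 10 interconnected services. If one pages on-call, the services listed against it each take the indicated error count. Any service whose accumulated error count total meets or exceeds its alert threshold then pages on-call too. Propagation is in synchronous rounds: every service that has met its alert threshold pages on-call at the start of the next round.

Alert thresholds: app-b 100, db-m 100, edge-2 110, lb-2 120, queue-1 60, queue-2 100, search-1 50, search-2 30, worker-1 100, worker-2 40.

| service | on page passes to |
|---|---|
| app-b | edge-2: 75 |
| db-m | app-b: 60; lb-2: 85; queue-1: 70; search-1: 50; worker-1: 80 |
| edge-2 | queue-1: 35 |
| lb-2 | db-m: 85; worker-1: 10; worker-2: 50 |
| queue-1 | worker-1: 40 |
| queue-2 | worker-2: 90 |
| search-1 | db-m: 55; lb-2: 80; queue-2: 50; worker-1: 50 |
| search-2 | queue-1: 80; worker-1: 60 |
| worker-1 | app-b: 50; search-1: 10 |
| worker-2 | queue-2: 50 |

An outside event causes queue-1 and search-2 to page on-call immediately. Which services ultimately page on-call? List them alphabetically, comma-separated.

queue-1, search-2, worker-1

Round 1 — queue-1, search-2 page on-call (initial).
  worker-1: +40+60 → 100 ≥ 100
Round 2 — worker-1 pages on-call.
  app-b: +50 → 50 < 100
  search-1: +10 → 10 < 50
No further pages.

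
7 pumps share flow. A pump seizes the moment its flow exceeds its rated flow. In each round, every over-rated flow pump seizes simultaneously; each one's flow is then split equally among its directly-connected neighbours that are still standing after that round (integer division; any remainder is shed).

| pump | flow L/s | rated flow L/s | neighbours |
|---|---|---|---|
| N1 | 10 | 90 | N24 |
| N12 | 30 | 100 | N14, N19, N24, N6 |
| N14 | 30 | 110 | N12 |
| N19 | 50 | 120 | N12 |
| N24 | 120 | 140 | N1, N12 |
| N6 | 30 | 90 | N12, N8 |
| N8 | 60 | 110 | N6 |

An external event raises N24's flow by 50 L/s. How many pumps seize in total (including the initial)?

3

Round 1 — N24 at 170 > 140. N24 seizes.
  N24 sheds 170 L/s to N1, N12: 85 each.
    N1: 10+85 = 95 > 90
    N12: 30+85 = 115 > 100
Round 2 — N1, N12 seize.
  N1 sheds 95 L/s: no online neighbours, lost.
  N12 sheds 115 L/s to N14, N19, N6: 38 each (1 lost).
    N14: 30+38 = 68 ≤ 110
    N19: 50+38 = 88 ≤ 120
    N6: 30+38 = 68 ≤ 90
No further seizures.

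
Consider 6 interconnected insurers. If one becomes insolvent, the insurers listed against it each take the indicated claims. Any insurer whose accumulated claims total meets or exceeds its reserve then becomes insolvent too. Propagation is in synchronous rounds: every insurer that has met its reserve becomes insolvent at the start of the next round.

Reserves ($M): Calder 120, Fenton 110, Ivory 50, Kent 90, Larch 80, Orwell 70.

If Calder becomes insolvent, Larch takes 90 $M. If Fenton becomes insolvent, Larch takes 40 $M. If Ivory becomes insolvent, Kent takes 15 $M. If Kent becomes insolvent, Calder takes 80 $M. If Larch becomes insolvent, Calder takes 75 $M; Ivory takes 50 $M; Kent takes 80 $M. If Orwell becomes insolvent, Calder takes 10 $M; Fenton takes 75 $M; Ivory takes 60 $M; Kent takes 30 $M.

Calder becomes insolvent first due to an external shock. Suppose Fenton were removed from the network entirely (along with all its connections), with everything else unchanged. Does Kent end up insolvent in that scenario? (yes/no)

With Fenton removed:
Round 1 — Calder becomes insolvent (initial).
  Larch: +90 → 90 ≥ 80
Round 2 — Larch becomes insolvent.
  Ivory: +50 → 50 ≥ 50
  Kent: +80 → 80 < 90
Round 3 — Ivory becomes insolvent.
  Kent: +15 → 95 ≥ 90
Round 4 — Kent becomes insolvent.
No further insolvencies.

yes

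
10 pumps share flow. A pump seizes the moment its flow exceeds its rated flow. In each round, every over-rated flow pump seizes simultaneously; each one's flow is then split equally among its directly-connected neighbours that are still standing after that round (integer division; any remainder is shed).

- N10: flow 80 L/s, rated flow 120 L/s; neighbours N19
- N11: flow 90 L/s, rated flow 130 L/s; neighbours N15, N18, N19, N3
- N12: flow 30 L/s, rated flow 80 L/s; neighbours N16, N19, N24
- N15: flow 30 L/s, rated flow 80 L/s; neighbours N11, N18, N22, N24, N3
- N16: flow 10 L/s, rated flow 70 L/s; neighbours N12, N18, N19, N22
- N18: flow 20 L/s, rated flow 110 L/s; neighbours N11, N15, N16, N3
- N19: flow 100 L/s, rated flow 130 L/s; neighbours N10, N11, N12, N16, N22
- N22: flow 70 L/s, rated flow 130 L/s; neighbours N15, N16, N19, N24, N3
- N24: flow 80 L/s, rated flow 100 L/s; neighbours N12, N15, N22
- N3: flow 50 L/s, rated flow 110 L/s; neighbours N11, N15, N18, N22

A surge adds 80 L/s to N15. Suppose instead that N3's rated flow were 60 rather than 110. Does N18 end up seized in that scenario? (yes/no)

yes

With N3's rated flow at 60:
Round 1 — N15 at 110 > 80. N15 seizes.
  N15 sheds 110 L/s to N11, N18, N22, N24, N3: 22 each.
    N11: 90+22 = 112 ≤ 130
    N18: 20+22 = 42 ≤ 110
    N22: 70+22 = 92 ≤ 130
    N24: 80+22 = 102 > 100
    N3: 50+22 = 72 > 60
Round 2 — N24, N3 seize.
  N24 sheds 102 L/s to N12, N22: 51 each.
    N12: 30+51 = 81 > 80
    N22: 92+51 = 143 > 130
  N3 sheds 72 L/s to N11, N18, N22: 24 each.
    N11: 112+24 = 136 > 130
    N18: 42+24 = 66 ≤ 110
    N22: 143+24 = 167 > 130
Round 3 — N11, N12, N22 seize.
  N11 sheds 136 L/s to N18, N19: 68 each.
    N18: 66+68 = 134 > 110
    N19: 100+68 = 168 > 130
  N12 sheds 81 L/s to N16, N19: 40 each (1 lost).
    N16: 10+40 = 50 ≤ 70
    N19: 168+40 = 208 > 130
  N22 sheds 167 L/s to N16, N19: 83 each (1 lost).
    N16: 50+83 = 133 > 70
    N19: 208+83 = 291 > 130
Round 4 — N16, N18, N19 seize.
  N16 sheds 133 L/s: no online neighbours, lost.
  N18 sheds 134 L/s: no online neighbours, lost.
  N19 sheds 291 L/s to N10: 291 each.
    N10: 80+291 = 371 > 120
Round 5 — N10 seizes.
  N10 sheds 371 L/s: no online neighbours, lost.
No further seizures.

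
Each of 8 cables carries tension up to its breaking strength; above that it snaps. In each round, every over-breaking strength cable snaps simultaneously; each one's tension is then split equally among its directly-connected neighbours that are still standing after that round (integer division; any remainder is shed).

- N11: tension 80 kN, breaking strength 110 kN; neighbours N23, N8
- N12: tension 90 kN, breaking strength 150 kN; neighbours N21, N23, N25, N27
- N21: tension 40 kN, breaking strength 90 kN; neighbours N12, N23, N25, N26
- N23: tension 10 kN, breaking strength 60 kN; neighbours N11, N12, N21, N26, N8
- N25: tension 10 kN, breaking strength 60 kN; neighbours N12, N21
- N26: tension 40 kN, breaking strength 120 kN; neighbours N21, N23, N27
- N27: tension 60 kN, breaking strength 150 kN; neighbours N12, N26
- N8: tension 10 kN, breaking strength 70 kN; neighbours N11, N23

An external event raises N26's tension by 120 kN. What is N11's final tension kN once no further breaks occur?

Round 1 — N26 at 160 > 120. N26 snaps.
  N26 sheds 160 kN to N21, N23, N27: 53 each (1 lost).
    N21: 40+53 = 93 > 90
    N23: 10+53 = 63 > 60
    N27: 60+53 = 113 ≤ 150
Round 2 — N21, N23 snap.
  N21 sheds 93 kN to N12, N25: 46 each (1 lost).
    N12: 90+46 = 136 ≤ 150
    N25: 10+46 = 56 ≤ 60
  N23 sheds 63 kN to N11, N12, N8: 21 each.
    N11: 80+21 = 101 ≤ 110
    N12: 136+21 = 157 > 150
    N8: 10+21 = 31 ≤ 70
Round 3 — N12 snaps.
  N12 sheds 157 kN to N25, N27: 78 each (1 lost).
    N25: 56+78 = 134 > 60
    N27: 113+78 = 191 > 150
Round 4 — N25, N27 snap.
  N25 sheds 134 kN: no online neighbours, lost.
  N27 sheds 191 kN: no online neighbours, lost.
No further breaks.

101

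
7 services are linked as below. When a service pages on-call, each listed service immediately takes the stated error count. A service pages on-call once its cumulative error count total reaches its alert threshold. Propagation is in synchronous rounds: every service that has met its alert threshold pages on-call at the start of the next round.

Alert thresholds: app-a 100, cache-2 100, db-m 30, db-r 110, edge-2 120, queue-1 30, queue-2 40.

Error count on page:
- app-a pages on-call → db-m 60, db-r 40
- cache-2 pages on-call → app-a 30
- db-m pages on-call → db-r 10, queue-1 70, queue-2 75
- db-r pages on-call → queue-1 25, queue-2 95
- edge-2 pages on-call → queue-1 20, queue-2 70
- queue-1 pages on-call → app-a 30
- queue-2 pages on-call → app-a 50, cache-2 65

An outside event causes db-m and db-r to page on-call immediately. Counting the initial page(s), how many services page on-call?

Round 1 — db-m, db-r page on-call (initial).
  queue-1: +70+25 → 95 ≥ 30
  queue-2: +75+95 → 170 ≥ 40
Round 2 — queue-1, queue-2 page on-call.
  app-a: +30+50 → 80 < 100
  cache-2: +65 → 65 < 100
No further pages.

4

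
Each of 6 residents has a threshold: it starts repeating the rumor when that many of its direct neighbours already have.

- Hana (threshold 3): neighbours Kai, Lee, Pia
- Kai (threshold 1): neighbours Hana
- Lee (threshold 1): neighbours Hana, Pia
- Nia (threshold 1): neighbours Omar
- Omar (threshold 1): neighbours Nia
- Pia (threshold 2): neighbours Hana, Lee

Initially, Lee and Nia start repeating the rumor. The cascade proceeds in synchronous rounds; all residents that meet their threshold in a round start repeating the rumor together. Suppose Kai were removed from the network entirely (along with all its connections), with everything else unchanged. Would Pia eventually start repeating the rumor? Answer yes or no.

With Kai removed:
Round 1 — Lee, Nia start repeating the rumor (initial).
Round 2 — checking thresholds:
  Hana: 1 of 2 neighbours < 3, holds.
  Omar: 1 of 1 neighbours ≥ 1, starts repeating the rumor.
  Pia: 1 of 2 neighbours < 2, holds.
Round 3 — no new spreads; cascade stops.

no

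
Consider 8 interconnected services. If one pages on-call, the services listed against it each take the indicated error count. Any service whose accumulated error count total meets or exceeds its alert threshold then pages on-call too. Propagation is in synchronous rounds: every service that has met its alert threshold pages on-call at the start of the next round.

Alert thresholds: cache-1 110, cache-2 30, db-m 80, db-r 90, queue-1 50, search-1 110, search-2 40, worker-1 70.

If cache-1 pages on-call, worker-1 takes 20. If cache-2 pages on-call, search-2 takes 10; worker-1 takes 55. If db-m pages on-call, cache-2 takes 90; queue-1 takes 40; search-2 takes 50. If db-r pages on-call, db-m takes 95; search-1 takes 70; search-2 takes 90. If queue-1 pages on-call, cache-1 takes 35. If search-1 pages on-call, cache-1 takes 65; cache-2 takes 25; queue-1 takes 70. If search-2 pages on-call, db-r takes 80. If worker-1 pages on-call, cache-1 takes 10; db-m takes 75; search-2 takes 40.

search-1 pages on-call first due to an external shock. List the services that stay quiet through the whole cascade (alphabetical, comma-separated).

cache-1, cache-2, db-m, db-r, search-2, worker-1

Round 1 — search-1 pages on-call (initial).
  cache-1: +65 → 65 < 110
  cache-2: +25 → 25 < 30
  queue-1: +70 → 70 ≥ 50
Round 2 — queue-1 pages on-call.
  cache-1: +35 → 100 < 110
No further pages.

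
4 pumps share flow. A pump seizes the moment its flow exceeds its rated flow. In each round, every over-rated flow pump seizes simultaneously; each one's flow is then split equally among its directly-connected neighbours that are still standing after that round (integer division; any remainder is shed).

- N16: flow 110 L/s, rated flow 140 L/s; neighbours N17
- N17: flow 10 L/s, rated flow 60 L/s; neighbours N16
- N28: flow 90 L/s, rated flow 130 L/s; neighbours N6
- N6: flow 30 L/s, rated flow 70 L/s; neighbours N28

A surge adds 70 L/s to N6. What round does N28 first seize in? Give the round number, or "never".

2

Round 1 — N6 at 100 > 70. N6 seizes.
  N6 sheds 100 L/s to N28: 100 each.
    N28: 90+100 = 190 > 130
Round 2 — N28 seizes.
  N28 sheds 190 L/s: no online neighbours, lost.
No further seizures.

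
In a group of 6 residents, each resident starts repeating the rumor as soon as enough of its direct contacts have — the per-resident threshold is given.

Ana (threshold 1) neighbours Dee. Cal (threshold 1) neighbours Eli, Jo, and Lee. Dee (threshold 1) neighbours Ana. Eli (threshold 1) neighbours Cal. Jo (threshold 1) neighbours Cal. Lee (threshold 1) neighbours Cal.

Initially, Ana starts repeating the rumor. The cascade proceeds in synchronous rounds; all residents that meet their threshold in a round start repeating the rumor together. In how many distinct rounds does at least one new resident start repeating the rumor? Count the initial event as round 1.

Round 1 — Ana starts repeating the rumor (initial).
Round 2 — checking thresholds:
  Dee: 1 of 1 neighbours ≥ 1, starts repeating the rumor.
Round 3 — no new spreads; cascade stops.

2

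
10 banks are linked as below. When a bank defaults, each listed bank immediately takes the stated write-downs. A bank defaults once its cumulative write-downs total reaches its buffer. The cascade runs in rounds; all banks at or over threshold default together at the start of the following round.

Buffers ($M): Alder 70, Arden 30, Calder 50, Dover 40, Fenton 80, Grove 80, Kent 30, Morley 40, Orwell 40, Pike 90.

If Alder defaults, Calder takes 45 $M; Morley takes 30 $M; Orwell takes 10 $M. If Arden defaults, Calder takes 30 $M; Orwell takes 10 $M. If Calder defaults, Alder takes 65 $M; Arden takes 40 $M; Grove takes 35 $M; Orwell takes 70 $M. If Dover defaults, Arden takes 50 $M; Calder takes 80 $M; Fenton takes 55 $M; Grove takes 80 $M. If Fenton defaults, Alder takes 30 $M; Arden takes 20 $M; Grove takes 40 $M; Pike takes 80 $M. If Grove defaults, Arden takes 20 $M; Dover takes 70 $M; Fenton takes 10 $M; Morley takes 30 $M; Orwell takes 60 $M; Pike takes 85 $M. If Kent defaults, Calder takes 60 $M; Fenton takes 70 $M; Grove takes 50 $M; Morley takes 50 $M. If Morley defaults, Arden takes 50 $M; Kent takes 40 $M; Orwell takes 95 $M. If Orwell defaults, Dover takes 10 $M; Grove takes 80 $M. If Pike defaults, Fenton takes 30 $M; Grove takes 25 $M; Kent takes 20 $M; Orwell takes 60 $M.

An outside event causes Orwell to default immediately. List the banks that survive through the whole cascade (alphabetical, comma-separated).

Alder, Fenton, Kent, Morley, Pike

Round 1 — Orwell defaults (initial).
  Dover: +10 → 10 < 40
  Grove: +80 → 80 ≥ 80
Round 2 — Grove defaults.
  Arden: +20 → 20 < 30
  Dover: +70 → 80 ≥ 40
  Fenton: +10 → 10 < 80
  Morley: +30 → 30 < 40
  Pike: +85 → 85 < 90
Round 3 — Dover defaults.
  Arden: +50 → 70 ≥ 30
  Calder: +80 → 80 ≥ 50
  Fenton: +55 → 65 < 80
Round 4 — Arden, Calder default.
  Alder: +65 → 65 < 70
No further defaults.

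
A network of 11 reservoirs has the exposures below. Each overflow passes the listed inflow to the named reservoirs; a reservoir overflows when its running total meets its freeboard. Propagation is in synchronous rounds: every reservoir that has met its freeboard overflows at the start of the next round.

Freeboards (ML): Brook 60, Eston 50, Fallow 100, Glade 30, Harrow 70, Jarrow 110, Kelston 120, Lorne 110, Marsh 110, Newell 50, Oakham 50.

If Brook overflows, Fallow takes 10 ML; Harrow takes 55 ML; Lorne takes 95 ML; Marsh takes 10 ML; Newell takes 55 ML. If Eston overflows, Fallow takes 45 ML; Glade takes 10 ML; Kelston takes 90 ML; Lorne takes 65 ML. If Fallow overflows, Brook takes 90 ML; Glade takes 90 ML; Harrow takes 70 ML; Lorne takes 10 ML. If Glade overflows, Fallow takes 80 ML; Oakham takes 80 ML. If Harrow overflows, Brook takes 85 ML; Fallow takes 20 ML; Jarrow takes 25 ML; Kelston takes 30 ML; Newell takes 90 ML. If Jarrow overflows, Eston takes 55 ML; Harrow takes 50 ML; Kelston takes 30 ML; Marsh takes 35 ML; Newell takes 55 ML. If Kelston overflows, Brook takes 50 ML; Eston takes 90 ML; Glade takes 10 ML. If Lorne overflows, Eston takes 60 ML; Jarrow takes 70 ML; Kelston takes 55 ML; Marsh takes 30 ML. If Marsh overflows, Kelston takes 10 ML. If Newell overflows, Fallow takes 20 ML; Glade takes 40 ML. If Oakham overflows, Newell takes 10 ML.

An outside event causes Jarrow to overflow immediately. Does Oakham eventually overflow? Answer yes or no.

yes

Round 1 — Jarrow overflows (initial).
  Eston: +55 → 55 ≥ 50
  Harrow: +50 → 50 < 70
  Kelston: +30 → 30 < 120
  Marsh: +35 → 35 < 110
  Newell: +55 → 55 ≥ 50
Round 2 — Eston, Newell overflow.
  Fallow: +45+20 → 65 < 100
  Glade: +10+40 → 50 ≥ 30
  Kelston: +90 → 120 ≥ 120
  Lorne: +65 → 65 < 110
Round 3 — Glade, Kelston overflow.
  Brook: +50 → 50 < 60
  Fallow: +80 → 145 ≥ 100
  Oakham: +80 → 80 ≥ 50
Round 4 — Fallow, Oakham overflow.
  Brook: +90 → 140 ≥ 60
  Harrow: +70 → 120 ≥ 70
  Lorne: +10 → 75 < 110
Round 5 — Brook, Harrow overflow.
  Lorne: +95 → 170 ≥ 110
  Marsh: +10 → 45 < 110
Round 6 — Lorne overflows.
  Marsh: +30 → 75 < 110
No further overflows.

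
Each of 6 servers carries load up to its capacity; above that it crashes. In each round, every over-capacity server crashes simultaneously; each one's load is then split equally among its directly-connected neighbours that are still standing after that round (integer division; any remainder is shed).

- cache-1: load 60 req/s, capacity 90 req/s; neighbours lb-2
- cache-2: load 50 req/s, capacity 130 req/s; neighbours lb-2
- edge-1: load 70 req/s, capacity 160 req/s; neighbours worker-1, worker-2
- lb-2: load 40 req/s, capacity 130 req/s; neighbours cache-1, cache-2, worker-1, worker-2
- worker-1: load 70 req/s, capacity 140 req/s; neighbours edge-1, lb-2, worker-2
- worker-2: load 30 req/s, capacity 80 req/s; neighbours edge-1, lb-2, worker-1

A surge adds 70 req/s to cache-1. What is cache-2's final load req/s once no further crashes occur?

Round 1 — cache-1 at 130 > 90. cache-1 crashes.
  cache-1 sheds 130 req/s to lb-2: 130 each.
    lb-2: 40+130 = 170 > 130
Round 2 — lb-2 crashes.
  lb-2 sheds 170 req/s to cache-2, worker-1, worker-2: 56 each (2 lost).
    cache-2: 50+56 = 106 ≤ 130
    worker-1: 70+56 = 126 ≤ 140
    worker-2: 30+56 = 86 > 80
Round 3 — worker-2 crashes.
  worker-2 sheds 86 req/s to edge-1, worker-1: 43 each.
    edge-1: 70+43 = 113 ≤ 160
    worker-1: 126+43 = 169 > 140
Round 4 — worker-1 crashes.
  worker-1 sheds 169 req/s to edge-1: 169 each.
    edge-1: 113+169 = 282 > 160
Round 5 — edge-1 crashes.
  edge-1 sheds 282 req/s: no online neighbours, lost.
No further crashes.

106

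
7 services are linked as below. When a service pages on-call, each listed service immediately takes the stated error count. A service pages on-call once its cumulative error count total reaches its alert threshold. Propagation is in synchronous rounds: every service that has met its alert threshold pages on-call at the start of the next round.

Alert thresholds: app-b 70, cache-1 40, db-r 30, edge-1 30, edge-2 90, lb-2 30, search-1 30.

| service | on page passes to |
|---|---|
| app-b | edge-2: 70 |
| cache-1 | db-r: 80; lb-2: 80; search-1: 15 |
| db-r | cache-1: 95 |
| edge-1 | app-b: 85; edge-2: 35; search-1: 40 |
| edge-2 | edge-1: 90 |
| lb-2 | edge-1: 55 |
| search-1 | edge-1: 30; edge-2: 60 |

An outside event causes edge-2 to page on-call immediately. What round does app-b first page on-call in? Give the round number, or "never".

3

Round 1 — edge-2 pages on-call (initial).
  edge-1: +90 → 90 ≥ 30
Round 2 — edge-1 pages on-call.
  app-b: +85 → 85 ≥ 70
  search-1: +40 → 40 ≥ 30
Round 3 — app-b, search-1 page on-call.
No further pages.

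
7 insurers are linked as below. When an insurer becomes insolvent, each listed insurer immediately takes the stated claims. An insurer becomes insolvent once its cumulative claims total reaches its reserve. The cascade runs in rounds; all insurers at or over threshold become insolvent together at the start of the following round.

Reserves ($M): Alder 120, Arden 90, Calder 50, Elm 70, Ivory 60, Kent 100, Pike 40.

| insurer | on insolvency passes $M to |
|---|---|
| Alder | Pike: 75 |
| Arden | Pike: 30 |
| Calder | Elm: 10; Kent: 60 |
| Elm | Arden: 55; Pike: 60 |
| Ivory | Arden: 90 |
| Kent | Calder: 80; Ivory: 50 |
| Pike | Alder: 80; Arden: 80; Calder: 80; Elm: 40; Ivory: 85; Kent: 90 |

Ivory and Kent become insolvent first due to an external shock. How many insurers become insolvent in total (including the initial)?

4

Round 1 — Ivory, Kent become insolvent (initial).
  Arden: +90 → 90 ≥ 90
  Calder: +80 → 80 ≥ 50
Round 2 — Arden, Calder become insolvent.
  Elm: +10 → 10 < 70
  Pike: +30 → 30 < 40
No further insolvencies.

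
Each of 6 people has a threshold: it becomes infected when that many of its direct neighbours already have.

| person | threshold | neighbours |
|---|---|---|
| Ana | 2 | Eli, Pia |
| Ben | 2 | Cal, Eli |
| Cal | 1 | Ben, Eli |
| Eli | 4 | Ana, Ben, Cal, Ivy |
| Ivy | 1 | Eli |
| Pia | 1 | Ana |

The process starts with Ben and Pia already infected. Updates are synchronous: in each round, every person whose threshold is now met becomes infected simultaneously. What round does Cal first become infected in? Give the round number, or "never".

Round 1 — Ben, Pia become infected (initial).
Round 2 — checking thresholds:
  Ana: 1 of 2 neighbours < 2, holds.
  Cal: 1 of 2 neighbours ≥ 1, becomes infected.
  Eli: 1 of 4 neighbours < 4, holds.
Round 3 — no new infections; cascade stops.

2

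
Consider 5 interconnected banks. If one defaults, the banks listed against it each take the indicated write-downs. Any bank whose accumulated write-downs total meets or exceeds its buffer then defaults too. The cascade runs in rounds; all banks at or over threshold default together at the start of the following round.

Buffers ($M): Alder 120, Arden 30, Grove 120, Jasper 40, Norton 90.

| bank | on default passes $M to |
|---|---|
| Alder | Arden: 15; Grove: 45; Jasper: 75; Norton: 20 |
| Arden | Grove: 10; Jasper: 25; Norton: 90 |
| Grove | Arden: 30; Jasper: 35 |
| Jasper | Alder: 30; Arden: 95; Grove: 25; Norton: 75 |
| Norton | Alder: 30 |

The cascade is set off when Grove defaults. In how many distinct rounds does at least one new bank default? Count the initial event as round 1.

Round 1 — Grove defaults (initial).
  Arden: +30 → 30 ≥ 30
  Jasper: +35 → 35 < 40
Round 2 — Arden defaults.
  Jasper: +25 → 60 ≥ 40
  Norton: +90 → 90 ≥ 90
Round 3 — Jasper, Norton default.
  Alder: +30+30 → 60 < 120
No further defaults.

3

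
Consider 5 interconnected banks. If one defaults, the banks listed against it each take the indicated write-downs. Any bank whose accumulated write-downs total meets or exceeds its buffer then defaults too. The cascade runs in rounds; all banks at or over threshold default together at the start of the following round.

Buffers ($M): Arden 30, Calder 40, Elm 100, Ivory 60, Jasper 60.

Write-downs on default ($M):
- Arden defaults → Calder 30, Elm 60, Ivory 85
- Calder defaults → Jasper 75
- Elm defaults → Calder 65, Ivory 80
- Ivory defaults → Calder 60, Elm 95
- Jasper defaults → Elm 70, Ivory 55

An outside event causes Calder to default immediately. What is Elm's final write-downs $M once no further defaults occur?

70

Round 1 — Calder defaults (initial).
  Jasper: +75 → 75 ≥ 60
Round 2 — Jasper defaults.
  Elm: +70 → 70 < 100
  Ivory: +55 → 55 < 60
No further defaults.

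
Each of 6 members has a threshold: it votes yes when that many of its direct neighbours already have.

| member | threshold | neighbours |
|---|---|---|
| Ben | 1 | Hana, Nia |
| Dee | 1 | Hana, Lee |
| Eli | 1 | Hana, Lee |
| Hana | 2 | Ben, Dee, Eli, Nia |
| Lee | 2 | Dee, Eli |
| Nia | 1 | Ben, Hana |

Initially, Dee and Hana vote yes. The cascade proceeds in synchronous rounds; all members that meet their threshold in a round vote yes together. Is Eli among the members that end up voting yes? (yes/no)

Round 1 — Dee, Hana vote yes (initial).
Round 2 — checking thresholds:
  Ben: 1 of 2 neighbours ≥ 1, votes yes.
  Eli: 1 of 2 neighbours ≥ 1, votes yes.
  Lee: 1 of 2 neighbours < 2, below threshold.
  Nia: 1 of 2 neighbours ≥ 1, votes yes.
Round 3 — checking thresholds:
  Lee: 2 of 2 neighbours ≥ 2, votes yes.
Round 4 — no new yes votes; cascade stops.

yes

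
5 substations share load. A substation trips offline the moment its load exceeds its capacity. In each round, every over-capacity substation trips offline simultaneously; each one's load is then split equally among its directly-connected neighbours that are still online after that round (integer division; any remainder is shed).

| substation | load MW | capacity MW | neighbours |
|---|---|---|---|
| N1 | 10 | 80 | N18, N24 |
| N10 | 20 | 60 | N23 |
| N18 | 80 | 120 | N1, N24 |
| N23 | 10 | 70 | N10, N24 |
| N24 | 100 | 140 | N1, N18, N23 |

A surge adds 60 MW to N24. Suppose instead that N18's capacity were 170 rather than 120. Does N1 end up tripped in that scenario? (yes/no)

no

With N18's capacity at 170:
Round 1 — N24 at 160 > 140. N24 trips offline.
  N24 sheds 160 MW to N1, N18, N23: 53 each (1 lost).
    N1: 10+53 = 63 ≤ 80
    N18: 80+53 = 133 ≤ 170
    N23: 10+53 = 63 ≤ 70
No further trips.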